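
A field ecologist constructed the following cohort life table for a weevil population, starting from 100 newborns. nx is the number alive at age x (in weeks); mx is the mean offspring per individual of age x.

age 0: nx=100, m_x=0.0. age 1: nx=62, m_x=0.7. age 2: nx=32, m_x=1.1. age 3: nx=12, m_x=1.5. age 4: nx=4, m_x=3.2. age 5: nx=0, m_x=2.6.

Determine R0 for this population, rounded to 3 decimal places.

1.094

lx = nx/n0 = nx/100: 1, 0.62, 0.32, 0.12, 0.04, 0
lx·mx by age: 0, 0.434, 0.352, 0.18, 0.128, 0
R0 = Σ lx·mx = 1.094 → 1.094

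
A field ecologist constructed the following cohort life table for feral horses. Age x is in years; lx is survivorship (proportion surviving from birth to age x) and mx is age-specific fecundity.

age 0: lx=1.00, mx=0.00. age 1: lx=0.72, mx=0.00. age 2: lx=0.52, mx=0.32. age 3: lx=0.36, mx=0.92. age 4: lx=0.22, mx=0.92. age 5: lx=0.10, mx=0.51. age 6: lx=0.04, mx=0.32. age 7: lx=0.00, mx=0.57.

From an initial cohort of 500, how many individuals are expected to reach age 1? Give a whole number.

Expected survivors = N0 · l_1 = 500 × 0.72 = 360 → 360

360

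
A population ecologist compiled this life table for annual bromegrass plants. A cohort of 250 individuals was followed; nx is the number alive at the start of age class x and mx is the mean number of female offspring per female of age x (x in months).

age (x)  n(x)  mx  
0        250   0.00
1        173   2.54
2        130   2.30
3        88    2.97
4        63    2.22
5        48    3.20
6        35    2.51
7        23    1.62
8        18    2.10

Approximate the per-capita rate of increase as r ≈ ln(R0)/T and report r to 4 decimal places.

lx = nx/n0 = nx/250: 1, 0.692, 0.52, 0.352, 0.252, 0.192, 0.14, 0.092, 0.072
R0 = Σ lx·mx = 0 + 1.75768 + 1.196 + 1.04544 + 0.55944 + 0.6144 + 0.3514 + 0.14904 + 0.1512 = 5.8246
Σ x·lx·mx = 16.95704; T = 16.95704/5.8246 = 2.91128…
r ≈ ln(R0)/T = ln(5.8246)/2.91128… = 0.605263… → 0.6053

0.6053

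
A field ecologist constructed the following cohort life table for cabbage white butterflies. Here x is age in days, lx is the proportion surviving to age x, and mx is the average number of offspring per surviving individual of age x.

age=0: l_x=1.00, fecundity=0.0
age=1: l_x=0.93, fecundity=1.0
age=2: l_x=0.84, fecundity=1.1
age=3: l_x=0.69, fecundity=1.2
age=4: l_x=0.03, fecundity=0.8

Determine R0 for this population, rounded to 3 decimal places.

lx·mx by age: 0, 0.93, 0.924, 0.828, 0.024
R0 = Σ lx·mx = 2.706 → 2.706

2.706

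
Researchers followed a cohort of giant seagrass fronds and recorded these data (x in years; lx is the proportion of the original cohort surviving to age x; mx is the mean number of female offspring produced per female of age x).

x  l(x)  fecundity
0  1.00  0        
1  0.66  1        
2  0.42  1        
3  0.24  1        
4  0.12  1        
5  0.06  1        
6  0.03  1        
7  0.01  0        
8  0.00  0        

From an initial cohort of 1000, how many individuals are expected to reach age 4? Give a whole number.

120

Expected survivors = N0 · l_4 = 1000 × 0.12 = 120 → 120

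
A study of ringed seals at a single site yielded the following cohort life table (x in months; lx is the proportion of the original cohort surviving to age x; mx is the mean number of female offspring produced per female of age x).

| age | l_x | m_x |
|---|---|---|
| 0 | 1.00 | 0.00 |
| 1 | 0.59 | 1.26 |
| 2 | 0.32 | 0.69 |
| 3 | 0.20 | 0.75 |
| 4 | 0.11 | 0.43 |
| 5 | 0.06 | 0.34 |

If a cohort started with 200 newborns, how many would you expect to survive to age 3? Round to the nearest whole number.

40

Expected survivors = N0 · l_3 = 200 × 0.20 = 40 → 40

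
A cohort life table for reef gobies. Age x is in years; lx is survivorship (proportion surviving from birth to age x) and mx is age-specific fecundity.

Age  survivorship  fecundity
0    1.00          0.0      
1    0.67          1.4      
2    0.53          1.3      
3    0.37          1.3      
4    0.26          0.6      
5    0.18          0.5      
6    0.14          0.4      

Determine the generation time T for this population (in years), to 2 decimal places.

lx·mx: 0, 0.938, 0.689, 0.481, 0.156, 0.09, 0.056 → R0 = 2.41
x·lx·mx: 0, 0.938, 1.378, 1.443, 0.624, 0.45, 0.336 → Σ = 5.169
T = 5.169 / 2.41 = 2.144813… → 2.14

2.14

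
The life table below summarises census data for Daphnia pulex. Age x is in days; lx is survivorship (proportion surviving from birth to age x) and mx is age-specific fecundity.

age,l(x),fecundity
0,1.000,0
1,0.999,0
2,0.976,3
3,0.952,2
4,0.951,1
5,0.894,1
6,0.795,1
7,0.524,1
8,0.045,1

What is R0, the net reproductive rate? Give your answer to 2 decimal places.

8.04

lx·mx by age: 0, 0, 2.928, 1.904, 0.951, 0.894, 0.795, 0.524, 0.045
R0 = Σ lx·mx = 8.041 → 8.04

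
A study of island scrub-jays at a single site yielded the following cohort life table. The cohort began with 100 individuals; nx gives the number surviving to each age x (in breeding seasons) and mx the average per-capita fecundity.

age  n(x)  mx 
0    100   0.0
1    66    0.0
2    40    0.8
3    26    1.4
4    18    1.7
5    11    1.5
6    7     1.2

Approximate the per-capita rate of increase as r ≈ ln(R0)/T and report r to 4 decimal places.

lx = nx/n0 = nx/100: 1, 0.66, 0.4, 0.26, 0.18, 0.11, 0.07
R0 = Σ lx·mx = 0 + 0 + 0.32 + 0.364 + 0.306 + 0.165 + 0.084 = 1.239
Σ x·lx·mx = 4.285; T = 4.285/1.239 = 3.45843…
r ≈ ln(R0)/T = ln(1.239)/3.45843… = 0.061966… → 0.0620

0.0620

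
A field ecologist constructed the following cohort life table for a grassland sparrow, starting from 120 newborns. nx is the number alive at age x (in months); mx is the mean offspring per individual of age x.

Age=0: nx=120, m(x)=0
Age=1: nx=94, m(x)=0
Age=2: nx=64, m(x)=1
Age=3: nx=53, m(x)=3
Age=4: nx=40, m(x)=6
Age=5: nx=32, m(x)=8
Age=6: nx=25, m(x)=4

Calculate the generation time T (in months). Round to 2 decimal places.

4.21

lx = nx/n0 = nx/120: 1, 0.78333…, 0.53333…, 0.44167…, 0.33333…, 0.26667…, 0.20833…
lx·mx: 0, 0, 0.533333…, 1.325…, 2…, 2.133333…, 0.833333… → R0 = 6.825…
x·lx·mx: 0, 0, 1.066667…, 3.975…, 8…, 10.666667…, 5… → Σ = 28.708333…
T = 28.708333… / 6.825… = 4.206349… → 4.21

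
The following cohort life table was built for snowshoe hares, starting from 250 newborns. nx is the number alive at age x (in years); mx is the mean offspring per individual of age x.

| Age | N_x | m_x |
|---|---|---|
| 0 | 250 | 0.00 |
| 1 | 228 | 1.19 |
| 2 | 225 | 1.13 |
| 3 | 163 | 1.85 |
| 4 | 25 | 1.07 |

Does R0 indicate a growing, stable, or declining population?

lx = nx/n0 = nx/250: 1, 0.912, 0.9, 0.652, 0.1
R0 = Σ lx·mx = 0 + 1.08528 + 1.017 + 1.2062 + 0.107 = 3.41548
R0 > 1, so the population is growing.

growing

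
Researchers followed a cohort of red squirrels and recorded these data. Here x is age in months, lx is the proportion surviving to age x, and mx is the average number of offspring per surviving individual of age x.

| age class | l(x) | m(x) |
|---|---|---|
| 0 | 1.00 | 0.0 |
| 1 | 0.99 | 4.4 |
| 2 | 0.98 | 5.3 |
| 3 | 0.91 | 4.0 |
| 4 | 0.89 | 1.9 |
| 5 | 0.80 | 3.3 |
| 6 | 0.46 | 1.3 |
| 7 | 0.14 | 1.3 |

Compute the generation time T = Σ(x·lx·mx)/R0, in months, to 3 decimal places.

2.759

lx·mx: 0, 4.356, 5.194, 3.64, 1.691, 2.64, 0.598, 0.182 → R0 = 18.301
x·lx·mx: 0, 4.356, 10.388, 10.92, 6.764, 13.2, 3.588, 1.274 → Σ = 50.49
T = 50.49 / 18.301 = 2.758866… → 2.759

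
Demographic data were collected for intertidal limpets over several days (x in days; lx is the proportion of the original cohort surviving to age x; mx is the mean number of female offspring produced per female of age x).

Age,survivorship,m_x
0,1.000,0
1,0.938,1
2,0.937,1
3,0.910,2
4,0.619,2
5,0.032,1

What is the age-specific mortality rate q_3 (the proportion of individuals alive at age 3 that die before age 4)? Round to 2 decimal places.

0.32

q_3 = (l_3 − l_4) / l_3 = (0.91 − 0.619) / 0.91
     = 0.291 / 0.91 = 0.31978… → 0.32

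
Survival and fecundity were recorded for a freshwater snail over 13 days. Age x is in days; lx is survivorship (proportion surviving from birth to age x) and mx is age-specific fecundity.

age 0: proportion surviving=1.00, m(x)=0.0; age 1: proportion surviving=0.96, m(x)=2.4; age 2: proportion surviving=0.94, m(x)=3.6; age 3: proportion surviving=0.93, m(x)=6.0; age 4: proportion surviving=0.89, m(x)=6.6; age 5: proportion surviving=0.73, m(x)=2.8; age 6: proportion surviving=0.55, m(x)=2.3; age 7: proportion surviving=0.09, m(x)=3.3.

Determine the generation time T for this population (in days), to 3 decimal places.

lx·mx: 0, 2.304, 3.384, 5.58, 5.874, 2.044, 1.265, 0.297 → R0 = 20.748
x·lx·mx: 0, 2.304, 6.768, 16.74, 23.496, 10.22, 7.59, 2.079 → Σ = 69.197
T = 69.197 / 20.748 = 3.335117… → 3.335

3.335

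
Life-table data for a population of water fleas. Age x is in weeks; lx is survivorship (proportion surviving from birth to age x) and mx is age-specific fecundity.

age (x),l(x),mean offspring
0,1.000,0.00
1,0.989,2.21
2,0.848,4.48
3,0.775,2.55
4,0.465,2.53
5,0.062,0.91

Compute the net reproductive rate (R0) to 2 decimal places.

9.19

lx·mx by age: 0, 2.18569, 3.79904, 1.97625, 1.17645, 0.05642
R0 = Σ lx·mx = 9.19385 → 9.19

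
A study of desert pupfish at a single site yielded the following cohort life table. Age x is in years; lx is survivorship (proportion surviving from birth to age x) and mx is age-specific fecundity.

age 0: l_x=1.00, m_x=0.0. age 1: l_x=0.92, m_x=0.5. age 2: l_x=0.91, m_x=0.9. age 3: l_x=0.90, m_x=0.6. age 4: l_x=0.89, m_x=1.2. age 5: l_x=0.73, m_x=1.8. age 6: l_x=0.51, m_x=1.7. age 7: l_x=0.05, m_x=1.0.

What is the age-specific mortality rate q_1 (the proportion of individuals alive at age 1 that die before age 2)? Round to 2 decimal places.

q_1 = (l_1 − l_2) / l_1 = (0.92 − 0.91) / 0.92
     = 0.01 / 0.92 = 0.01087… → 0.01

0.01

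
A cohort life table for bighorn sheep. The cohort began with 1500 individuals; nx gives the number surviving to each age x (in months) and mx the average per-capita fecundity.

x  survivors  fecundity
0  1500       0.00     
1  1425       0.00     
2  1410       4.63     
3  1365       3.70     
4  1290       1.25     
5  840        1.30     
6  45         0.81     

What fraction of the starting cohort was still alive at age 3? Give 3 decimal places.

l_3 = n_3/n_0 = 1365/1500 = 0.91 → 0.910

0.910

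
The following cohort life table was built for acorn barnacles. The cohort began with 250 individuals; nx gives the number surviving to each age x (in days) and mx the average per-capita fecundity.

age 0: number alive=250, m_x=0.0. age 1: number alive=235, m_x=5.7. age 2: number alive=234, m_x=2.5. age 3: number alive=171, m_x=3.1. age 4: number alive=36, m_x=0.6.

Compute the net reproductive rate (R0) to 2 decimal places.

9.90

lx = nx/n0 = nx/250: 1, 0.94, 0.936, 0.684, 0.144
lx·mx by age: 0, 5.358, 2.34, 2.1204, 0.0864
R0 = Σ lx·mx = 9.9048 → 9.90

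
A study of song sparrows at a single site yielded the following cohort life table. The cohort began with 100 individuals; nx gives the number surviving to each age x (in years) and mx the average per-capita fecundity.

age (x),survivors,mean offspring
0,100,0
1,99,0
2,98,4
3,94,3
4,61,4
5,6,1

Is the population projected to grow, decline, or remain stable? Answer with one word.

growing

lx = nx/n0 = nx/100: 1, 0.99, 0.98, 0.94, 0.61, 0.06
R0 = Σ lx·mx = 0 + 0 + 3.92 + 2.82 + 2.44 + 0.06 = 9.24
R0 > 1, so the population is growing.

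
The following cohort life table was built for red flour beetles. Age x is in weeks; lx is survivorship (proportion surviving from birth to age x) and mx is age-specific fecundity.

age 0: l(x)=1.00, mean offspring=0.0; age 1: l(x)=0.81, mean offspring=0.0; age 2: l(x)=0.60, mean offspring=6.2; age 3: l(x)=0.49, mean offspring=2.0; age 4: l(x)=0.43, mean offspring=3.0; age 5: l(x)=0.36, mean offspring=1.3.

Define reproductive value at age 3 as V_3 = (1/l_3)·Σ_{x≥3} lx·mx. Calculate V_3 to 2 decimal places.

5.59

lx·mx for x ≥ 3: 0.98, 1.29, 0.468 → sum = 2.738
V_3 = 2.738 / l_3 = 2.738 / 0.49 = 5.587755… → 5.59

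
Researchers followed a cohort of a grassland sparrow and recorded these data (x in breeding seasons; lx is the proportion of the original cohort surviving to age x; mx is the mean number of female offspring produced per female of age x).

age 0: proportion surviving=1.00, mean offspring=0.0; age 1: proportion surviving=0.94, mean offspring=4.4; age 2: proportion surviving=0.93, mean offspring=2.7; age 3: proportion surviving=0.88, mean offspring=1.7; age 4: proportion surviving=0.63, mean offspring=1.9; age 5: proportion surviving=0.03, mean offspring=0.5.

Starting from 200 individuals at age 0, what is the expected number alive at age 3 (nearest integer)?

176

Expected survivors = N0 · l_3 = 200 × 0.88 = 176 → 176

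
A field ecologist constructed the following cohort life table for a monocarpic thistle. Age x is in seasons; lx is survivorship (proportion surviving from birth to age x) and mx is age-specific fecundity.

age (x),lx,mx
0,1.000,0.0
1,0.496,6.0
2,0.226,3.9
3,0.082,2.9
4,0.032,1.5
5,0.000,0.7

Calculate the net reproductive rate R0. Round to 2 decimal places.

lx·mx by age: 0, 2.976, 0.8814, 0.2378, 0.048, 0
R0 = Σ lx·mx = 4.1432 → 4.14

4.14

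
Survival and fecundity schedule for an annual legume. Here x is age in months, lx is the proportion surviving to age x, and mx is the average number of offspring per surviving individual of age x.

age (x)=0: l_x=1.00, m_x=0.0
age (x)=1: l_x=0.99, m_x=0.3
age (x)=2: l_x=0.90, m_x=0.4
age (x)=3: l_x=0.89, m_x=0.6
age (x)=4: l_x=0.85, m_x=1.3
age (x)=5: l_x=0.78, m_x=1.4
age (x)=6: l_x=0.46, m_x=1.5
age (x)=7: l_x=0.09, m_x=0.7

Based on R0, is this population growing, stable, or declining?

growing

R0 = Σ lx·mx = 0 + 0.297 + 0.36 + 0.534 + 1.105 + 1.092 + 0.69 + 0.063 = 4.141
R0 > 1, so the population is growing.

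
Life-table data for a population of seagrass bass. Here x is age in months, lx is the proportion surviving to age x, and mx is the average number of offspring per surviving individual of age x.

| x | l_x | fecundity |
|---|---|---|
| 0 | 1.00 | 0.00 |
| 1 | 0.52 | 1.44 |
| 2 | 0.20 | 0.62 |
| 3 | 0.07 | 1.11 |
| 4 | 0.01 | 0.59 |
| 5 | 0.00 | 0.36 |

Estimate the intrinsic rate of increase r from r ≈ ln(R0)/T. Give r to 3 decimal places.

-0.034

R0 = Σ lx·mx = 0 + 0.7488 + 0.124 + 0.0777 + 0.0059 + 0 = 0.9564
Σ x·lx·mx = 1.2535; T = 1.2535/0.9564 = 1.31064…
r ≈ ln(R0)/T = ln(0.9564)/1.31064… = -0.03401… → -0.034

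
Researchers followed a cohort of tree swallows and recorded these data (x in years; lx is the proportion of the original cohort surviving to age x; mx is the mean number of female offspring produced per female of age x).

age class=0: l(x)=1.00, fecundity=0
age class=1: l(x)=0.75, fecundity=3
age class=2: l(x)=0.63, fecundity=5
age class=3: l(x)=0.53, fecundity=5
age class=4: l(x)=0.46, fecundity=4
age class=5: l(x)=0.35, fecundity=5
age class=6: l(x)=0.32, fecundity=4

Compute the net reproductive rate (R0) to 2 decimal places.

12.92

lx·mx by age: 0, 2.25, 3.15, 2.65, 1.84, 1.75, 1.28
R0 = Σ lx·mx = 12.92 → 12.92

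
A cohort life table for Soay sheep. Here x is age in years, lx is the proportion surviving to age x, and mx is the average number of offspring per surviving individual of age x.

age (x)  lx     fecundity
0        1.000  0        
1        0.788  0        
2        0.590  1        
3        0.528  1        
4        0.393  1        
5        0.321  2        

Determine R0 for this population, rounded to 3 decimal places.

lx·mx by age: 0, 0, 0.59, 0.528, 0.393, 0.642
R0 = Σ lx·mx = 2.153 → 2.153

2.153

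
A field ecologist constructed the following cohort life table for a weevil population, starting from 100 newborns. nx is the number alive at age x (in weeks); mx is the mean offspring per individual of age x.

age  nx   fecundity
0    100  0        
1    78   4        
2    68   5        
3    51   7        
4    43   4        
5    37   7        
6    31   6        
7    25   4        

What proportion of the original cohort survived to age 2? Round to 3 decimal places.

l_2 = n_2/n_0 = 68/100 = 0.68 → 0.680

0.680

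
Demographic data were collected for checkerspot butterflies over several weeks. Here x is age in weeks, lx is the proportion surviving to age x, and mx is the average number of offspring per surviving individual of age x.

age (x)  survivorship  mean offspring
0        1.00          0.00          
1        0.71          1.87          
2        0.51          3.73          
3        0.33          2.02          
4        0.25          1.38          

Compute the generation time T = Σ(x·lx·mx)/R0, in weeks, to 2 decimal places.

2.01

lx·mx: 0, 1.3277, 1.9023, 0.6666, 0.345 → R0 = 4.2416
x·lx·mx: 0, 1.3277, 3.8046, 1.9998, 1.38 → Σ = 8.5121
T = 8.5121 / 4.2416 = 2.006813… → 2.01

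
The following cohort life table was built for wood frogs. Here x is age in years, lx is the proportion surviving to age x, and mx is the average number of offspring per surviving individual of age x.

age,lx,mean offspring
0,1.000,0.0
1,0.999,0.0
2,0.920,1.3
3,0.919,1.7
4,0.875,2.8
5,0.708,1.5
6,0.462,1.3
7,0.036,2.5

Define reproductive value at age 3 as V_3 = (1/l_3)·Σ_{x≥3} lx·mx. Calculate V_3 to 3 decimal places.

lx·mx for x ≥ 3: 1.5623, 2.45, 1.062, 0.6006, 0.09 → sum = 5.7649
V_3 = 5.7649 / l_3 = 5.7649 / 0.919 = 6.273014… → 6.273

6.273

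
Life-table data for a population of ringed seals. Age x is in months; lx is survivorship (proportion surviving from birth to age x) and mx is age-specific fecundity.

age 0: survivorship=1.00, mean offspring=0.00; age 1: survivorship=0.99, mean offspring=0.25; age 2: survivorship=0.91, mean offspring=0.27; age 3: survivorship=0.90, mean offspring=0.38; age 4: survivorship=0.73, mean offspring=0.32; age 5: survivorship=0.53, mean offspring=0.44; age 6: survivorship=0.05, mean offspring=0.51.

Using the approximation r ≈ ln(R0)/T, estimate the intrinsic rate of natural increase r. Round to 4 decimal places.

R0 = Σ lx·mx = 0 + 0.2475 + 0.2457 + 0.342 + 0.2336 + 0.2332 + 0.0255 = 1.3275
Σ x·lx·mx = 4.0183; T = 4.0183/1.3275 = 3.02697…
r ≈ ln(R0)/T = ln(1.3275)/3.02697… = 0.093591… → 0.0936

0.0936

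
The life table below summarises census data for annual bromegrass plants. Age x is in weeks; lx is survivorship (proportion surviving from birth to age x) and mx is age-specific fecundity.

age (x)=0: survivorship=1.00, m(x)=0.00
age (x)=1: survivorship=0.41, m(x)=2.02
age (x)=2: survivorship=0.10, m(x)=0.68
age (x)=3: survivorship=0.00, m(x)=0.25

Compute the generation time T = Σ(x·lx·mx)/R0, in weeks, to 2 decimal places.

1.08

lx·mx: 0, 0.8282, 0.068, 0 → R0 = 0.8962
x·lx·mx: 0, 0.8282, 0.136, 0 → Σ = 0.9642
T = 0.9642 / 0.8962 = 1.075876… → 1.08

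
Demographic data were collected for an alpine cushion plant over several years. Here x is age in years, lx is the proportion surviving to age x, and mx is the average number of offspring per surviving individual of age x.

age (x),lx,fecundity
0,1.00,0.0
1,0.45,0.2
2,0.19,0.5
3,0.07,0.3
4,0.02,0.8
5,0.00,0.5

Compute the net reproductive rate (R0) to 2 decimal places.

lx·mx by age: 0, 0.09, 0.095, 0.021, 0.016, 0
R0 = Σ lx·mx = 0.222 → 0.22

0.22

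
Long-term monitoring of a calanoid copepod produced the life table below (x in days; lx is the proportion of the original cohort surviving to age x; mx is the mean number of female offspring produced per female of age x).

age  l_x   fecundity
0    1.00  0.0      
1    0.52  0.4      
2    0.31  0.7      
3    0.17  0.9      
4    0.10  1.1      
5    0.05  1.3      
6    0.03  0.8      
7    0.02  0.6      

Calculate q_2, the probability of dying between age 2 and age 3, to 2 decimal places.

q_2 = (l_2 − l_3) / l_2 = (0.31 − 0.17) / 0.31
     = 0.14 / 0.31 = 0.451613… → 0.45

0.45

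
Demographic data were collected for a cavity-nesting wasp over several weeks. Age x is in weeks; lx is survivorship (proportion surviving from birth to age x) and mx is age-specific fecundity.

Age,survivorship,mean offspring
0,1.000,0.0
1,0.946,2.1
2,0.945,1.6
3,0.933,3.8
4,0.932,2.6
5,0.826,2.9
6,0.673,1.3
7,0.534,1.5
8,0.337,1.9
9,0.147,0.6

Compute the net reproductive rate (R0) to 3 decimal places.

14.267

lx·mx by age: 0, 1.9866, 1.512, 3.5454, 2.4232, 2.3954, 0.8749, 0.801, 0.6403, 0.0882
R0 = Σ lx·mx = 14.267 → 14.267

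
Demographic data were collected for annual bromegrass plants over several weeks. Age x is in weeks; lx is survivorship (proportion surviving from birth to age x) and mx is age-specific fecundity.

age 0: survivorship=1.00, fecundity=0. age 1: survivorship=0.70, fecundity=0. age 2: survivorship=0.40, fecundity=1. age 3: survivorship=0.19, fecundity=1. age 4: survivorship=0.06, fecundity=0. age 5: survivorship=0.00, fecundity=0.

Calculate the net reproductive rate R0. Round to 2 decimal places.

0.59

lx·mx by age: 0, 0, 0.4, 0.19, 0, 0
R0 = Σ lx·mx = 0.59 → 0.59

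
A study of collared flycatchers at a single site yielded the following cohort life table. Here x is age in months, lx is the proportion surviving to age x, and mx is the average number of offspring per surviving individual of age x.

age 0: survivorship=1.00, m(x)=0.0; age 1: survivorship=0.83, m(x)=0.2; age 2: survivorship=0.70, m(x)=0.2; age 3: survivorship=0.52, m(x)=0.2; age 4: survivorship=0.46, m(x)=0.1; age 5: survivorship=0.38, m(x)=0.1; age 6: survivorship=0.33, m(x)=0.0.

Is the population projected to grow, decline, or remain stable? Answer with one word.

R0 = Σ lx·mx = 0 + 0.166 + 0.14 + 0.104 + 0.046 + 0.038 + 0 = 0.494
R0 < 1, so the population is declining.

declining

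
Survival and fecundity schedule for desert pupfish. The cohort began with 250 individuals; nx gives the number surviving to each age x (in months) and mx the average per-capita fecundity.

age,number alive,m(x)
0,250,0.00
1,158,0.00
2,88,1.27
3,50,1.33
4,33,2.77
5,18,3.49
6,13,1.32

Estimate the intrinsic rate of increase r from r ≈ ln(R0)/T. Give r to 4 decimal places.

0.0973

lx = nx/n0 = nx/250: 1, 0.632, 0.352, 0.2, 0.132, 0.072, 0.052
R0 = Σ lx·mx = 0 + 0 + 0.44704 + 0.266 + 0.36564 + 0.25128 + 0.06864 = 1.3986
Σ x·lx·mx = 4.82288; T = 4.82288/1.3986 = 3.44836…
r ≈ ln(R0)/T = ln(1.3986)/3.44836… = 0.097284… → 0.0973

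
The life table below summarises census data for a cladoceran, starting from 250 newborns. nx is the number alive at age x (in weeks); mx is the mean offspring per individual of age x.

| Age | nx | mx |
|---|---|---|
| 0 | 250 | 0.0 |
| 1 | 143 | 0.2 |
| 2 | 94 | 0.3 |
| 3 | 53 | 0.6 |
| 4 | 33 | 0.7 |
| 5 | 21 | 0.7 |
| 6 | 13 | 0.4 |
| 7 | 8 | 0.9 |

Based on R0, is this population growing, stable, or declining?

lx = nx/n0 = nx/250: 1, 0.572, 0.376, 0.212, 0.132, 0.084, 0.052, 0.032
R0 = Σ lx·mx = 0 + 0.1144 + 0.1128 + 0.1272 + 0.0924 + 0.0588 + 0.0208 + 0.0288 = 0.5552
R0 < 1, so the population is declining.

declining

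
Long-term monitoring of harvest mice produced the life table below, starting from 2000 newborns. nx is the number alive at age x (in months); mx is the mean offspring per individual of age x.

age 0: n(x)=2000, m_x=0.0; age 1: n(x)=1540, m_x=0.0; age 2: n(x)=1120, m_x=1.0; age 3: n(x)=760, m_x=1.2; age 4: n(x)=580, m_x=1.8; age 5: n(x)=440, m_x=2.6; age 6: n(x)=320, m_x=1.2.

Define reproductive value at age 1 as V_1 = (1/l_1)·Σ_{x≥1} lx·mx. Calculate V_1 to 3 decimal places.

lx = nx/n0 = nx/2000: 1, 0.77, 0.56, 0.38, 0.29, 0.22, 0.16
lx·mx for x ≥ 1: 0, 0.56, 0.456, 0.522, 0.572, 0.192 → sum = 2.302
V_1 = 2.302 / l_1 = 2.302 / 0.77 = 2.98961… → 2.990

2.990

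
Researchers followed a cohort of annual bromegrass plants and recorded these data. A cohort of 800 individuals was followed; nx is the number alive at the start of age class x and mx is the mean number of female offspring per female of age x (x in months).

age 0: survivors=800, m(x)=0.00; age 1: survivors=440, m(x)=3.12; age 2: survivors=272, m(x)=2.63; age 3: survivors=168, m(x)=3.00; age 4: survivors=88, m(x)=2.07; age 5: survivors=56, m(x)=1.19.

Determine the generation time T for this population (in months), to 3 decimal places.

1.893

lx = nx/n0 = nx/800: 1, 0.55, 0.34, 0.21, 0.11, 0.07
lx·mx: 0, 1.716, 0.8942, 0.63, 0.2277, 0.0833 → R0 = 3.5512
x·lx·mx: 0, 1.716, 1.7884, 1.89, 0.9108, 0.4165 → Σ = 6.7217
T = 6.7217 / 3.5512 = 1.892797… → 1.893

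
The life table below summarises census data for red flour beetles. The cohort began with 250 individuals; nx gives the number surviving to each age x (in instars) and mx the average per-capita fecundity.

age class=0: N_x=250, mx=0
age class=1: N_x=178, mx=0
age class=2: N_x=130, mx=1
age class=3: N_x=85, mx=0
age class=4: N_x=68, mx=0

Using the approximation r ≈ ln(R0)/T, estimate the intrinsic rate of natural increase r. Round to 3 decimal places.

-0.327

lx = nx/n0 = nx/250: 1, 0.712, 0.52, 0.34, 0.272
R0 = Σ lx·mx = 0 + 0 + 0.52 + 0 + 0 = 0.52
Σ x·lx·mx = 1.04; T = 1.04/0.52 = 2
r ≈ ln(R0)/T = ln(0.52)/2 = -0.32696… → -0.327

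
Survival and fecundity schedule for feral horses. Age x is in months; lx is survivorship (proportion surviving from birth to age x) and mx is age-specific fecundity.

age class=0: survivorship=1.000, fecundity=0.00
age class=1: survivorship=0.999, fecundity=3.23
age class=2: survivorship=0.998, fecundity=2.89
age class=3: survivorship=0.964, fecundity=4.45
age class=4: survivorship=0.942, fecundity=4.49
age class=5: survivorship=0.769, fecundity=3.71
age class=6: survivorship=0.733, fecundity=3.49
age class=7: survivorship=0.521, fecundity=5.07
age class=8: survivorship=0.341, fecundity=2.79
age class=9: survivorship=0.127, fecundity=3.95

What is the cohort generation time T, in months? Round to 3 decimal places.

lx·mx: 0, 3.22677, 2.88422, 4.2898, 4.22958, 2.85299, 2.55817, 2.64147, 0.95139, 0.50165 → R0 = 24.13604
x·lx·mx: 0, 3.22677, 5.76844, 12.8694, 16.91832, 14.26495, 15.34902, 18.49029, 7.61112, 4.51485 → Σ = 99.01316
T = 99.01316 / 24.13604 = 4.102295… → 4.102

4.102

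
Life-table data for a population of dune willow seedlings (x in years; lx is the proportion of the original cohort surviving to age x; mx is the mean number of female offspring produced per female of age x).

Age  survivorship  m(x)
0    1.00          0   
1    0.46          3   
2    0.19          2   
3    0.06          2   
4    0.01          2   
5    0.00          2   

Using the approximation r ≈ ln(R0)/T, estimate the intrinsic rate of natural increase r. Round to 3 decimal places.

0.473

R0 = Σ lx·mx = 0 + 1.38 + 0.38 + 0.12 + 0.02 + 0 = 1.9
Σ x·lx·mx = 2.58; T = 2.58/1.9 = 1.35789…
r ≈ ln(R0)/T = ln(1.9)/1.35789… = 0.47268… → 0.473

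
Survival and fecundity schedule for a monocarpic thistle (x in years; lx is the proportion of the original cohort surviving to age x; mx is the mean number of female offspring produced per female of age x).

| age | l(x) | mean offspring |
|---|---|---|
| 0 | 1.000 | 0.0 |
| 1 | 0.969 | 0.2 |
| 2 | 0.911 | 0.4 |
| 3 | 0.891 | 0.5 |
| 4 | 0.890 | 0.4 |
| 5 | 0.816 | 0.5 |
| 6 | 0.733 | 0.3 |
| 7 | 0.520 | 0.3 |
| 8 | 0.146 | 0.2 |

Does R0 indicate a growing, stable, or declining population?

growing

R0 = Σ lx·mx = 0 + 0.1938 + 0.3644 + 0.4455 + 0.356 + 0.408 + 0.2199 + 0.156 + 0.0292 = 2.1728
R0 > 1, so the population is growing.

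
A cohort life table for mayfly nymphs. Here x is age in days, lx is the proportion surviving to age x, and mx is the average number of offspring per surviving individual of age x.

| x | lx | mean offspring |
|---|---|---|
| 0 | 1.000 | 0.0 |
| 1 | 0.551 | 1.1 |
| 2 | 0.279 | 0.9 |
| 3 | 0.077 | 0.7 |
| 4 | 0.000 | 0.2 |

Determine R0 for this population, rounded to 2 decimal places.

0.91

lx·mx by age: 0, 0.6061, 0.2511, 0.0539, 0
R0 = Σ lx·mx = 0.9111 → 0.91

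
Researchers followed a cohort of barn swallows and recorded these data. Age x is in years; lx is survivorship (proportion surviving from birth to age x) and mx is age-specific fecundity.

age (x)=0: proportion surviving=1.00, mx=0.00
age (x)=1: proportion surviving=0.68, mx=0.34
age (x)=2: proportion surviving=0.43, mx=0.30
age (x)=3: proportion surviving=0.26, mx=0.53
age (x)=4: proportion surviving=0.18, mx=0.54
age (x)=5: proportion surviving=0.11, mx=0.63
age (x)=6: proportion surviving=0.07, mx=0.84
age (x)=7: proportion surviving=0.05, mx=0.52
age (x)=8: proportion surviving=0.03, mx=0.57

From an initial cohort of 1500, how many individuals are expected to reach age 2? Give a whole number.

645

Expected survivors = N0 · l_2 = 1500 × 0.43 = 645 → 645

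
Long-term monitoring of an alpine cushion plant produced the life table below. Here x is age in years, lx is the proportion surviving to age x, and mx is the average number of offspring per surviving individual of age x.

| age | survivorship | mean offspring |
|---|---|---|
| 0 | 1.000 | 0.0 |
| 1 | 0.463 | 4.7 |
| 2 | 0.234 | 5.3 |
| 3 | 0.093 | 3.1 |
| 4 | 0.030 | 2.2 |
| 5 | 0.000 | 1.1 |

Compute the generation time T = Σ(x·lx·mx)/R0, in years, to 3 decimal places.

lx·mx: 0, 2.1761, 1.2402, 0.2883, 0.066, 0 → R0 = 3.7706
x·lx·mx: 0, 2.1761, 2.4804, 0.8649, 0.264, 0 → Σ = 5.7854
T = 5.7854 / 3.7706 = 1.534345… → 1.534

1.534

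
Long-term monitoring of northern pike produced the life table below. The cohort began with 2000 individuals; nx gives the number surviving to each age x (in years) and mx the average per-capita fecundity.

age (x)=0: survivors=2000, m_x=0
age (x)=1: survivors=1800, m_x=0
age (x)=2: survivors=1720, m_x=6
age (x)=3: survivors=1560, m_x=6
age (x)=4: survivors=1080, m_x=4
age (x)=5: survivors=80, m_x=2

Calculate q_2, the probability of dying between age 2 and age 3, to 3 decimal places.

lx = nx/n0 = nx/2000: 1, 0.9, 0.86, 0.78, 0.54, 0.04
q_2 = (l_2 − l_3) / l_2 = (0.86 − 0.78) / 0.86
     = 0.08 / 0.86 = 0.093023… → 0.093

0.093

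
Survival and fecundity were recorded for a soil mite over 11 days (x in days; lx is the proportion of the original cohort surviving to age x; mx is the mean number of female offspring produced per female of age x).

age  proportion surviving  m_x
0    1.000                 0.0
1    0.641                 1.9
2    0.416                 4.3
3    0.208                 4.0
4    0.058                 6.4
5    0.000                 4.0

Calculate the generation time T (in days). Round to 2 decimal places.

2.08

lx·mx: 0, 1.2179, 1.7888, 0.832, 0.3712, 0 → R0 = 4.2099
x·lx·mx: 0, 1.2179, 3.5776, 2.496, 1.4848, 0 → Σ = 8.7763
T = 8.7763 / 4.2099 = 2.084681… → 2.08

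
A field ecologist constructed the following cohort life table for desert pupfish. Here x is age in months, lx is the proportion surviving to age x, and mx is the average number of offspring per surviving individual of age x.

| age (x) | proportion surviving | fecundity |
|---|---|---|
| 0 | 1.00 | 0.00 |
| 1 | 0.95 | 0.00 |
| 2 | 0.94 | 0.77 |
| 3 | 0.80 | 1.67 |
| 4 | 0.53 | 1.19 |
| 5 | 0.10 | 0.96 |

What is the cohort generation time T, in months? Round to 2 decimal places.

3.04

lx·mx: 0, 0, 0.7238, 1.336, 0.6307, 0.096 → R0 = 2.7865
x·lx·mx: 0, 0, 1.4476, 4.008, 2.5228, 0.48 → Σ = 8.4584
T = 8.4584 / 2.7865 = 3.035493… → 3.04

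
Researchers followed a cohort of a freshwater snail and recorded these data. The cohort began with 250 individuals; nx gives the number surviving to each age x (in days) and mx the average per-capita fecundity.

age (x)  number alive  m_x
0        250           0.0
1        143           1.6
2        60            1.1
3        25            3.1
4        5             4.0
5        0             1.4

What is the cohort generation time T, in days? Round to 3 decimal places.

lx = nx/n0 = nx/250: 1, 0.572, 0.24, 0.1, 0.02, 0
lx·mx: 0, 0.9152, 0.264, 0.31, 0.08, 0 → R0 = 1.5692
x·lx·mx: 0, 0.9152, 0.528, 0.93, 0.32, 0 → Σ = 2.6932
T = 2.6932 / 1.5692 = 1.716289… → 1.716

1.716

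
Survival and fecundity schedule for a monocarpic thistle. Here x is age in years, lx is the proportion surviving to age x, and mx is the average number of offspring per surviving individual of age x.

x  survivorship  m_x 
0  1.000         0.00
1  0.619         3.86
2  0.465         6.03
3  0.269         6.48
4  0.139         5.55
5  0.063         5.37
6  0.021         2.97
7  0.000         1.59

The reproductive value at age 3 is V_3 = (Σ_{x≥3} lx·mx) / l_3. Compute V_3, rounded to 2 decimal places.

lx·mx for x ≥ 3: 1.74312, 0.77145, 0.33831, 0.06237, 0 → sum = 2.91525
V_3 = 2.91525 / l_3 = 2.91525 / 0.269 = 10.837361… → 10.84

10.84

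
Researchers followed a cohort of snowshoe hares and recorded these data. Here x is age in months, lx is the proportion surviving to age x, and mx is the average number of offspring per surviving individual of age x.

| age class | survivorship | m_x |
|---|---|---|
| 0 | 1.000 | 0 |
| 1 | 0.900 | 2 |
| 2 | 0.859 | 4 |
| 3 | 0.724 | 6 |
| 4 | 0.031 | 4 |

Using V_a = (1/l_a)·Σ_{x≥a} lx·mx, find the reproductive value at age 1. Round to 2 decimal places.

10.78

lx·mx for x ≥ 1: 1.8, 3.436, 4.344, 0.124 → sum = 9.704
V_1 = 9.704 / l_1 = 9.704 / 0.9 = 10.782222… → 10.78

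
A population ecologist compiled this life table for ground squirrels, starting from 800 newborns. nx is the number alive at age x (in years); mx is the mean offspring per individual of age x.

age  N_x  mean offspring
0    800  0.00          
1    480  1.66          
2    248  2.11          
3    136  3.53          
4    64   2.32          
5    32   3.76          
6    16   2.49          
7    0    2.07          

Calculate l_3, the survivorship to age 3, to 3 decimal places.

0.170

l_3 = n_3/n_0 = 136/800 = 0.17 → 0.170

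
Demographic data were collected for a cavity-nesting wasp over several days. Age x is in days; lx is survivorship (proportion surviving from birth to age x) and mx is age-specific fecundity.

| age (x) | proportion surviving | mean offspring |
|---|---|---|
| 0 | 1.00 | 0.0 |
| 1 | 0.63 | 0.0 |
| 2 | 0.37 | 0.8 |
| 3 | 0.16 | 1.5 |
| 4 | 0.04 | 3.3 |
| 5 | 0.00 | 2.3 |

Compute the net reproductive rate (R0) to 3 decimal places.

0.668

lx·mx by age: 0, 0, 0.296, 0.24, 0.132, 0
R0 = Σ lx·mx = 0.668 → 0.668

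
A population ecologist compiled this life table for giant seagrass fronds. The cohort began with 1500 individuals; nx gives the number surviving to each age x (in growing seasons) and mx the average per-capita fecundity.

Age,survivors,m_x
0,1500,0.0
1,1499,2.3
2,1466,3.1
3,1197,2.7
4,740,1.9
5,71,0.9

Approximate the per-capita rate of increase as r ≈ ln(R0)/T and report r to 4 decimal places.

0.9622

lx = nx/n0 = nx/1500: 1, 0.99933…, 0.97733…, 0.798, 0.49333…, 0.04733…
R0 = Σ lx·mx = 0 + 2.29847… + 3.02973… + 2.1546 + 0.93733… + 0.0426… = 8.462733…
Σ x·lx·mx = 18.784067…; T = 18.784067…/8.462733… = 2.21962…
r ≈ ln(R0)/T = ln(8.462733…)/2.21962… = 0.962178… → 0.9622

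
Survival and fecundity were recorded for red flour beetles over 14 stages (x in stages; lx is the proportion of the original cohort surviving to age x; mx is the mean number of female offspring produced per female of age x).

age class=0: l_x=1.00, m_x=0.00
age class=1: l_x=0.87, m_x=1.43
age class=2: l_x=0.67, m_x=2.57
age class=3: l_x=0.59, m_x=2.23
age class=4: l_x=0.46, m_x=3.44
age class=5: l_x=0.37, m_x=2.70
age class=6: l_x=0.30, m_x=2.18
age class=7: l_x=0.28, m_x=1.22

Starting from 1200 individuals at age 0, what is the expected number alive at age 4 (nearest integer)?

Expected survivors = N0 · l_4 = 1200 × 0.46 = 552 → 552

552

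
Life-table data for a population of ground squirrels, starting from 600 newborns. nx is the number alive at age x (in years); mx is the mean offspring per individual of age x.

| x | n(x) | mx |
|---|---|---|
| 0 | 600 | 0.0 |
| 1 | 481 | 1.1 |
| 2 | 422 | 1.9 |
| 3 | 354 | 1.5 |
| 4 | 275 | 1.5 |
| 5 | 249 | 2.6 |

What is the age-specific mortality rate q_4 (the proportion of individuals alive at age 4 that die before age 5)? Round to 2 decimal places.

0.09

lx = nx/n0 = nx/600: 1, 0.80167…, 0.70333…, 0.59, 0.45833…, 0.415
q_4 = (l_4 − l_5) / l_4 = (0.458333… − 0.415) / 0.458333…
     = 0.043333… / 0.458333… = 0.094545… → 0.09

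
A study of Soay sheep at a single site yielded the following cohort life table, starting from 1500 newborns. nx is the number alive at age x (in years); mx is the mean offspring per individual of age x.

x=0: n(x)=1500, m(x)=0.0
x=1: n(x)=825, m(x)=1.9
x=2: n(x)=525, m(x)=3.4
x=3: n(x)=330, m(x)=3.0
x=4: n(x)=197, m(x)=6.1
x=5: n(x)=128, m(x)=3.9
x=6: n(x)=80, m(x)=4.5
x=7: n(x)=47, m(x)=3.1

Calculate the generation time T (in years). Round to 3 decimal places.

lx = nx/n0 = nx/1500: 1, 0.55, 0.35, 0.22, 0.13133…, 0.08533…, 0.05333…, 0.03133…
lx·mx: 0, 1.045, 1.19, 0.66, 0.801133…, 0.3328…, 0.24…, 0.097133… → R0 = 4.366067…
x·lx·mx: 0, 1.045, 2.38, 1.98, 3.204533…, 1.664…, 1.44…, 0.679933… → Σ = 12.393467…
T = 12.393467… / 4.366067… = 2.838589… → 2.839

2.839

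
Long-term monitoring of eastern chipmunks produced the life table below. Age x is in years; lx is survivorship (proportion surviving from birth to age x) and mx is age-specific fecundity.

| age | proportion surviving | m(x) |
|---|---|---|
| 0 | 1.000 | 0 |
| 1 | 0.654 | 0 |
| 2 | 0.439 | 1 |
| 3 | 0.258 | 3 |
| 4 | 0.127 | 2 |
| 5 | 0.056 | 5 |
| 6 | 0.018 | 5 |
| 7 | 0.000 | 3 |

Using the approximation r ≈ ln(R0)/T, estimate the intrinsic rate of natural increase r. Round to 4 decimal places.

0.1815

R0 = Σ lx·mx = 0 + 0 + 0.439 + 0.774 + 0.254 + 0.28 + 0.09 + 0 = 1.837
Σ x·lx·mx = 6.156; T = 6.156/1.837 = 3.35112…
r ≈ ln(R0)/T = ln(1.837)/3.35112… = 0.181472… → 0.1815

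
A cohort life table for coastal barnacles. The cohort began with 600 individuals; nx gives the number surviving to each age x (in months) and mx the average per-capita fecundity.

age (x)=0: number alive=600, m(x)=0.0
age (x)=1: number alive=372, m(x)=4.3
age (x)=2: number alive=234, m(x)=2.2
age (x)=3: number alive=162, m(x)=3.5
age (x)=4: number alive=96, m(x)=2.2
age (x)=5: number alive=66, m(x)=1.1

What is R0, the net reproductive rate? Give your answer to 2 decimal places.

lx = nx/n0 = nx/600: 1, 0.62, 0.39, 0.27, 0.16, 0.11
lx·mx by age: 0, 2.666, 0.858, 0.945, 0.352, 0.121
R0 = Σ lx·mx = 4.942 → 4.94

4.94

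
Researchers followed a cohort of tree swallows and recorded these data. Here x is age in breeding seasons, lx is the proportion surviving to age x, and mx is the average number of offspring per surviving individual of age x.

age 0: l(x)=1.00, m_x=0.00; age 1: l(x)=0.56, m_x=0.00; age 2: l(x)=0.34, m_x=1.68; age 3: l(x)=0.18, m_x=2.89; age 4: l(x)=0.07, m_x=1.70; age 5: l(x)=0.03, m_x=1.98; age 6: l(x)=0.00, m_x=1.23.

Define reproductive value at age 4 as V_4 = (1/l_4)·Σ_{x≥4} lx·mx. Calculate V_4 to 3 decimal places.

lx·mx for x ≥ 4: 0.119, 0.0594, 0 → sum = 0.1784
V_4 = 0.1784 / l_4 = 0.1784 / 0.07 = 2.548571… → 2.549

2.549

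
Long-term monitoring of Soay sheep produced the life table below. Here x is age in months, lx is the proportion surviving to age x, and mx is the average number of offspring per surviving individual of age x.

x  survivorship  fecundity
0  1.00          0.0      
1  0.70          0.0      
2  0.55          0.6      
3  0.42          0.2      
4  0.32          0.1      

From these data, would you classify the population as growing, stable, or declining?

declining

R0 = Σ lx·mx = 0 + 0 + 0.33 + 0.084 + 0.032 = 0.446
R0 < 1, so the population is declining.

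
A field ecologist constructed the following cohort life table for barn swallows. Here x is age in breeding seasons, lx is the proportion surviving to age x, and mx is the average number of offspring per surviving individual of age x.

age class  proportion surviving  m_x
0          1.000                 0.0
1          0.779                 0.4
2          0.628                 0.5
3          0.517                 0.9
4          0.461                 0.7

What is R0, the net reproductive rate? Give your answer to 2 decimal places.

1.41

lx·mx by age: 0, 0.3116, 0.314, 0.4653, 0.3227
R0 = Σ lx·mx = 1.4136 → 1.41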